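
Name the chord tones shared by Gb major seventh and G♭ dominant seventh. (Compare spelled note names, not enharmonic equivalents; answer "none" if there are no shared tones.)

G-flat B-flat D-flat

Gb major seventh = G-flat, B-flat, D-flat, F.
G♭ dominant seventh = G-flat, B-flat, D-flat, F-flat.
Shared: G-flat, B-flat, D-flat.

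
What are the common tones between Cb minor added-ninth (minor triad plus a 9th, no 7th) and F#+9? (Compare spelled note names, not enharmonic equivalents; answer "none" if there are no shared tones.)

none

Cb minor added-ninth: Cb Ebb Gb Db
F#+9: F# A# C## E G#
Common to both → none.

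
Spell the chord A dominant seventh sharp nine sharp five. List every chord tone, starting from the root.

A, C#, E#, G, B#

A dominant seventh sharp nine sharp five: dominant seventh sharp nine sharp five on A.
Root: A
Major 3rd (3rd): C#
Augmented 5th (5th): E#
Minor 7th (7th): G
Augmented 9th (9th): B#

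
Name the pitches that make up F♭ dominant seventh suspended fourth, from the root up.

Root F♭, quality dominant seventh suspended fourth:
F♭ — root
B𝄫 — perfect 4th
C♭ — perfect 5th
E𝄫 — minor 7th

F♭, B𝄫, C♭, E𝄫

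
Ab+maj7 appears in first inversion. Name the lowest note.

C

Ab+maj7 in root position is Ab–C–E–G.
First inversion places the third in the bass, which is C.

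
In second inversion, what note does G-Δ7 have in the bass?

D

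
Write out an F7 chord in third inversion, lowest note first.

Eb  F  A  C

F7 = F–A–C–Eb; third inversion → seventh (Eb) lowest.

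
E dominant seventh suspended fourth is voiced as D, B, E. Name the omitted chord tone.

E dominant seventh suspended fourth = E, A, B, D. The voicing lacks the 4th (perfect 4th), A.

A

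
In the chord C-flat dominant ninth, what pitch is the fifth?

Gb

C-flat dominant ninth is built on Cb; its 5th is a perfect 5th above the root.
A fifth above C uses the letter G, and the perfect 5th above Cb is Gb.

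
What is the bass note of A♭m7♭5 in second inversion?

E𝄫

A♭m7♭5 in root position is A♭–C♭–E𝄫–G♭.
Second inversion places the fifth in the bass, which is E𝄫.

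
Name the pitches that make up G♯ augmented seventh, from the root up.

G#, B#, D##, F#

G♯ augmented seventh is an augmented seventh built on G#.
G# — root
B# — major 3rd
D## — augmented 5th
F# — minor 7th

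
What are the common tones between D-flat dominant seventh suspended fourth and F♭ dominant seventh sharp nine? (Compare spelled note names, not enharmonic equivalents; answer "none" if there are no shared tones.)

D-flat dominant seventh suspended fourth = D-flat, G-flat, A-flat, C-flat.
F♭ dominant seventh sharp nine = F-flat, A-flat, C-flat, E-double-flat, G.
Shared: A-flat, C-flat.

A-flat – C-flat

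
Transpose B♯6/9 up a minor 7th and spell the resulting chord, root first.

B# up a minor 7th → A#. New chord: A# six-nine.
A# — root
C## — major 3rd
E# — perfect 5th
F## — major 6th
B# — major 9th

A#  C##  E#  F##  B#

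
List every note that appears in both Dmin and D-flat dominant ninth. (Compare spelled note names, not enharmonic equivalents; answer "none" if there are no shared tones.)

F

Dmin: D F A
D-flat dominant ninth: Db F Ab Cb Eb
Common to both → F.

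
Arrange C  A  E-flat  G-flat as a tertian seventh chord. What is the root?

Stacking in thirds gives A – C – E-flat – G-flat, so A is the root — A diminished seventh.

A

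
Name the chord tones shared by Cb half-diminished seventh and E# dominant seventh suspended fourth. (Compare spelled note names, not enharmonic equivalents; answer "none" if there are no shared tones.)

none

Cb half-diminished seventh = C♭, E𝄫, G𝄫, B𝄫.
E# dominant seventh suspended fourth = E♯, A♯, B♯, D♯.
Shared: none.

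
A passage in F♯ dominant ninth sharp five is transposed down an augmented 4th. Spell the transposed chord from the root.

An augmented 4th down from F# is C, so the new chord is C dominant ninth sharp five.
root → C
3rd (major 3rd) → E
5th (augmented 5th) → G#
7th (minor 7th) → Bb
9th (major 9th) → D

C E G# Bb D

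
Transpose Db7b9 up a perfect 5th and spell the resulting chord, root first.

Ab, C, Eb, Gb, Bbb

Db up a perfect 5th → Ab. New chord: Ab dominant seventh flat nine.
- root: Ab
- major 3rd: C
- perfect 5th: Eb
- minor 7th: Gb
- minor 9th: Bbb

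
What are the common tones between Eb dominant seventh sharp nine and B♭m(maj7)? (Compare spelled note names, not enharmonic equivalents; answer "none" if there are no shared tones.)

Bb Db

Eb dominant seventh sharp nine = Eb, G, Bb, Db, F#.
B♭m(maj7) = Bb, Db, F, A.
Shared: Bb, Db.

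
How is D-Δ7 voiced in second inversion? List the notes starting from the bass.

A  C#  D  F

In root position, D-Δ7 is D–F–A–C#.
Second inversion puts the fifth (A) in the bass.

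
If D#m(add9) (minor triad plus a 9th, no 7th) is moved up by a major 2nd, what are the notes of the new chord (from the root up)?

D# up a major 2nd → E#. New chord: E# minor added-ninth.
E# — root
G# — minor 3rd
B# — perfect 5th
F## — major 9th

E#, G#, B#, F##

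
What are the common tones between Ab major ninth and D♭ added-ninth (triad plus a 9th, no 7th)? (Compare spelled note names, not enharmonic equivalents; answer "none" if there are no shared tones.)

Ab major ninth = A-flat, C, E-flat, G, B-flat.
D♭ added-ninth = D-flat, F, A-flat, E-flat.
Shared: A-flat, E-flat.

A-flat  E-flat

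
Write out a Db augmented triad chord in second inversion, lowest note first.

A, Db, F

In root position, Db augmented triad is Db–F–A.
Second inversion puts the fifth (A) in the bass.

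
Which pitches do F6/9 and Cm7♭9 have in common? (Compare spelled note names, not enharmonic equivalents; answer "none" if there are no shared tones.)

F6/9 = F, A, C, D, G.
Cm7♭9 = C, E♭, G, B♭, D♭.
Shared: C, G.

C, G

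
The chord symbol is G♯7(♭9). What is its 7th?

F#

G♯7(♭9) is built on G#; its 7th is a minor 7th above the root.
A seventh above G uses the letter F, and the minor 7th above G# is F#.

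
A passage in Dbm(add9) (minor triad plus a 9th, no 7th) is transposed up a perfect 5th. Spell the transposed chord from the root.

Ab, Cb, Eb, Bb

Transposed root: Db → Ab (perfect 5th up). So we spell Ab minor added-ninth:
Root: Ab
Minor 3rd (3rd): Cb
Perfect 5th (5th): Eb
Major 9th (9th): Bb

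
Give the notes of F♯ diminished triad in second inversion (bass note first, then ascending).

F♯ diminished triad = F#–A–C; second inversion → fifth (C) lowest.

C  F#  A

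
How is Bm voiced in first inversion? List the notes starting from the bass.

D F# B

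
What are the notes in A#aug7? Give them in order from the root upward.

A#aug7: augmented seventh on A♯.
root → A♯
3rd (major 3rd) → C𝄪
5th (augmented 5th) → E𝄪
7th (minor 7th) → G♯

A♯, C𝄪, E𝄪, G♯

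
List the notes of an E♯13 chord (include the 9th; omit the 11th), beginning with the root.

E#, G##, B#, D#, F##, C##

E♯13: dominant thirteenth on E#.
- root: E#
- major 3rd: G##
- perfect 5th: B#
- minor 7th: D#
- major 9th: F##
- major 13th: C##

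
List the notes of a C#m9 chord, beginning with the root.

C#, E, G#, B, D#

C#m9: minor ninth on C#.
root → C#
3rd (minor 3rd) → E
5th (perfect 5th) → G#
7th (minor 7th) → B
9th (major 9th) → D#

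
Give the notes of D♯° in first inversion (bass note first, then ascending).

F# A D#

D♯° = D#–F#–A; first inversion → third (F#) lowest.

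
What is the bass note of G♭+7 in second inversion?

D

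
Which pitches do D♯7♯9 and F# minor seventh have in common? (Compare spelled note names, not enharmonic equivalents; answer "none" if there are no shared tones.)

C♯

D♯7♯9 = D♯, F𝄪, A♯, C♯, E𝄪.
F# minor seventh = F♯, A, C♯, E.
Shared: C♯.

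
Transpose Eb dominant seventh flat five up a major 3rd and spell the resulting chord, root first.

G  B  Db  F

Transposed root: Eb → G (major 3rd up). So we spell G dominant seventh flat five:
- root: G
- major 3rd: B
- diminished 5th: Db
- minor 7th: F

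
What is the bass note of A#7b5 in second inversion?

E

A#7b5 in root position is A#–C##–E–G#.
Second inversion places the fifth in the bass, which is E.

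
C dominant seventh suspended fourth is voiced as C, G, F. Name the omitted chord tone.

The full C dominant seventh suspended fourth chord is C, F, G, B♭.
Comparing with the voicing, the minor 7th (7th) — B♭ — is absent.

B♭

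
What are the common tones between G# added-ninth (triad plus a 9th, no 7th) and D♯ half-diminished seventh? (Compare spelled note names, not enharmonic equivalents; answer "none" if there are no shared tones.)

D-sharp

G# added-ninth = G-sharp, B-sharp, D-sharp, A-sharp.
D♯ half-diminished seventh = D-sharp, F-sharp, A, C-sharp.
Shared: D-sharp.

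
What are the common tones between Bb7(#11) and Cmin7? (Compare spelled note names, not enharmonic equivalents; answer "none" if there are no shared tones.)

Bb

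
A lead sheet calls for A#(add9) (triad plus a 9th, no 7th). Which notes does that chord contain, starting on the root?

A#, C##, E#, B#

A#(add9): added-ninth on A#.
A# — root
C## — major 3rd
E# — perfect 5th
B# — major 9th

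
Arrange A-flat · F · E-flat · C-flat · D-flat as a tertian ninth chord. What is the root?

D-flat

Stacking in thirds gives D-flat – F – A-flat – C-flat – E-flat, so D-flat is the root — D-flat dominant ninth.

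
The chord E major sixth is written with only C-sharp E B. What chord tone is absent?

G-sharp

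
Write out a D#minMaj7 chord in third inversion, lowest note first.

C𝄪, D♯, F♯, A♯

D#minMaj7 = D♯–F♯–A♯–C𝄪; third inversion → seventh (C𝄪) lowest.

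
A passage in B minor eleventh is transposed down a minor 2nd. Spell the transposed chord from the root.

A-sharp, C-sharp, E-sharp, G-sharp, B-sharp, D-sharp

Transposed root: B → A-sharp (minor 2nd down). So we spell A-sharp minor eleventh:
- root: A-sharp
- minor 3rd: C-sharp
- perfect 5th: E-sharp
- minor 7th: G-sharp
- major 9th: B-sharp
- perfect 11th: D-sharp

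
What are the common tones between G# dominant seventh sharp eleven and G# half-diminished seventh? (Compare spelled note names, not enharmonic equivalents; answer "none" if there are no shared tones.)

G-sharp, F-sharp

G# dominant seventh sharp eleven: G-sharp B-sharp D-sharp F-sharp C-double-sharp
G# half-diminished seventh: G-sharp B D F-sharp
Common to both → G-sharp, F-sharp.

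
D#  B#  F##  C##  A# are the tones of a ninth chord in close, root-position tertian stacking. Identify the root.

Stacking in thirds gives B# – D# – F## – A# – C##, so B# is the root — B# minor ninth.

B#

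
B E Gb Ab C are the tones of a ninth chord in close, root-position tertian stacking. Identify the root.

Stacking in thirds gives Ab – C – E – Gb – B, so Ab is the root — Ab dominant seventh sharp nine sharp five.

Ab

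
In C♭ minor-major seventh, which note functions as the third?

E-double-flat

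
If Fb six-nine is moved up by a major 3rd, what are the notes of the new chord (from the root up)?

Ab C Eb F Bb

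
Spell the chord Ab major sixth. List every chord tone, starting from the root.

Root A-flat, quality major sixth:
Root: A-flat
Major 3rd (3rd): C
Perfect 5th (5th): E-flat
Major 6th (6th): F

A-flat  C  E-flat  F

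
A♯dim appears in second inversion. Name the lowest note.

A♯dim in root position is A♯–C♯–E.
Second inversion places the fifth in the bass, which is E.

E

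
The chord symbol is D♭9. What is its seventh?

Cb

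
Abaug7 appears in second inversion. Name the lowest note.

Abaug7 in root position is Ab–C–E–Gb.
Second inversion places the fifth in the bass, which is E.

E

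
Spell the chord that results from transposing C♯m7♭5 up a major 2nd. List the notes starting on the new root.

A major 2nd up from C♯ is D♯, so the new chord is D♯ half-diminished seventh.
root → D♯
3rd (minor 3rd) → F♯
5th (diminished 5th) → A
7th (minor 7th) → C♯

D♯, F♯, A, C♯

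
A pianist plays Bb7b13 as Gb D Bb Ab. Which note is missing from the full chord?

The full Bb7b13 chord is Bb, D, F, Ab, Gb.
Comparing with the voicing, the perfect 5th (5th) — F — is absent.

F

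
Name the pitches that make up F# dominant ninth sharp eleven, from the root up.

F-sharp  A-sharp  C-sharp  E  G-sharp  B-sharp

F# dominant ninth sharp eleven is a dominant ninth sharp eleven built on F-sharp.
root → F-sharp
3rd (major 3rd) → A-sharp
5th (perfect 5th) → C-sharp
7th (minor 7th) → E
9th (major 9th) → G-sharp
11th (augmented 11th) → B-sharp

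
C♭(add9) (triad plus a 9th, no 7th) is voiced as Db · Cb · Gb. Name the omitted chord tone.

Eb

C♭(add9) = Cb, Eb, Gb, Db. The voicing lacks the 3rd (major 3rd), Eb.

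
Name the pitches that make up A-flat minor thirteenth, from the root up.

Ab, Cb, Eb, Gb, Bb, Db, F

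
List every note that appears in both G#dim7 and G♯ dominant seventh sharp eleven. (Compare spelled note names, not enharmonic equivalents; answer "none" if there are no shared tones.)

G#

G#dim7 = G#, B, D, F.
G♯ dominant seventh sharp eleven = G#, B#, D#, F#, C##.
Shared: G#.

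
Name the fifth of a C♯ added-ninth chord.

G♯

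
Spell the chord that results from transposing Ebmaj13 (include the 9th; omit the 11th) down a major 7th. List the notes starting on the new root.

Fb, Ab, Cb, Eb, Gb, Db

A major 7th down from Eb is Fb, so the new chord is Fb major thirteenth.
- root: Fb
- major 3rd: Ab
- perfect 5th: Cb
- major 7th: Eb
- major 9th: Gb
- major 13th: Db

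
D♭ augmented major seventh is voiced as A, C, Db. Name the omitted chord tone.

F

The full D♭ augmented major seventh chord is Db, F, A, C.
Comparing with the voicing, the major 3rd (3rd) — F — is absent.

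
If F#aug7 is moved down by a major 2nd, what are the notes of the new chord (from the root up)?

F# down a major 2nd → E. New chord: E augmented seventh.
root → E
3rd (major 3rd) → G#
5th (augmented 5th) → B#
7th (minor 7th) → D

E, G#, B#, D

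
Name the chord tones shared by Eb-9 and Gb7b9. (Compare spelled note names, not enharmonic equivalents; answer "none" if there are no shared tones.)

Eb-9 = E♭, G♭, B♭, D♭, F.
Gb7b9 = G♭, B♭, D♭, F♭, A𝄫.
Shared: G♭, B♭, D♭.

G♭ B♭ D♭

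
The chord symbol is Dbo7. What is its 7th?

Root of Dbo7 = Db. The 7th is a diminished 7th: Db up a diminished 7th → Cbb.

Cbb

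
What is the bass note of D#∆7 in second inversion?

D#∆7 = D#–F##–A#–C##. Second inversion → fifth in the bass = A#.

A#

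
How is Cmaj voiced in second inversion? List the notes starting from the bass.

Cmaj = C–E–G; second inversion → fifth (G) lowest.

G, C, E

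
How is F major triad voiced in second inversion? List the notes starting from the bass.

F major triad = F–A–C; second inversion → fifth (C) lowest.

C, F, A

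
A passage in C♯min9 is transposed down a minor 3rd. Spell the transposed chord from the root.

A#  C#  E#  G#  B#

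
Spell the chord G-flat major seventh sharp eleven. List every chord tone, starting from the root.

G-flat major seventh sharp eleven: major seventh sharp eleven on G-flat.
- root: G-flat
- major 3rd: B-flat
- perfect 5th: D-flat
- major 7th: F
- augmented 11th: C

G-flat, B-flat, D-flat, F, C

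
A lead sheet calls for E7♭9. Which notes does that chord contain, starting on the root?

E7♭9: dominant seventh flat nine on E.
- root: E
- major 3rd: G#
- perfect 5th: B
- minor 7th: D
- minor 9th: F

E G# B D F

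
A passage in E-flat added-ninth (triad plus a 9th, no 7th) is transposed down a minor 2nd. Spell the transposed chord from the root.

D F# A E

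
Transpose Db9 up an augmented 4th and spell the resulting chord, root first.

G B D F A

An augmented 4th up from D♭ is G, so the new chord is G dominant ninth.
Root: G
Major 3rd (3rd): B
Perfect 5th (5th): D
Minor 7th (7th): F
Major 9th (9th): A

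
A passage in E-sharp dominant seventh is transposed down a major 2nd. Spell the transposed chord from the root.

D-sharp  F-double-sharp  A-sharp  C-sharp

A major 2nd down from E-sharp is D-sharp, so the new chord is D-sharp dominant seventh.
Root: D-sharp
Major 3rd (3rd): F-double-sharp
Perfect 5th (5th): A-sharp
Minor 7th (7th): C-sharp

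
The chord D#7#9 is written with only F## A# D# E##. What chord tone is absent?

D#7#9 = D#, F##, A#, C#, E##. The voicing lacks the 7th (minor 7th), C#.

C#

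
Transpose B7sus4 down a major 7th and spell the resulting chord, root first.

C F G B♭

B down a major 7th → C. New chord: C dominant seventh suspended fourth.
root → C
4th (perfect 4th) → F
5th (perfect 5th) → G
7th (minor 7th) → B♭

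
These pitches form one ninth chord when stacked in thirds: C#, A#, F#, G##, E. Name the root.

F#

Arranged so that each adjacent pair is a third by letter name: F# – A# – C# – E – G##.
The bottom of that stack, F#, is the root (this is F# dominant seventh sharp nine).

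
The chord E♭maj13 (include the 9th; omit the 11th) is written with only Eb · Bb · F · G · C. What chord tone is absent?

E♭maj13 = Eb, G, Bb, D, F, C. The voicing lacks the 7th (major 7th), D.

D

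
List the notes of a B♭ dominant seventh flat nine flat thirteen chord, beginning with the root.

Root B-flat, quality dominant seventh flat nine flat thirteen:
B-flat — root
D — major 3rd
F — perfect 5th
A-flat — minor 7th
C-flat — minor 9th
G-flat — minor 13th

B-flat – D – F – A-flat – C-flat – G-flat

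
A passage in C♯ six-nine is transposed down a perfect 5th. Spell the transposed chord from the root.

F-sharp – A-sharp – C-sharp – D-sharp – G-sharp

A perfect 5th down from C-sharp is F-sharp, so the new chord is F-sharp six-nine.
root → F-sharp
3rd (major 3rd) → A-sharp
5th (perfect 5th) → C-sharp
6th (major 6th) → D-sharp
9th (major 9th) → G-sharp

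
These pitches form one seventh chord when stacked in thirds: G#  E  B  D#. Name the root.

Stacking in thirds gives E – G# – B – D#, so E is the root — E major seventh.

E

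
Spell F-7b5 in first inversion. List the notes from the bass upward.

A♭, C♭, E♭, F

F-7b5 = F–A♭–C♭–E♭; first inversion → third (A♭) lowest.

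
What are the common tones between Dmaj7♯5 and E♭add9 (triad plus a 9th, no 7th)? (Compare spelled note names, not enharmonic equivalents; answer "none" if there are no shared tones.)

Dmaj7♯5 = D, F#, A#, C#.
E♭add9 = Eb, G, Bb, F.
Shared: none.

none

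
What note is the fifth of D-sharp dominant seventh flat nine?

A-sharp

Root of D-sharp dominant seventh flat nine = D-sharp. The 5th is a perfect 5th: D-sharp up a perfect 5th → A-sharp.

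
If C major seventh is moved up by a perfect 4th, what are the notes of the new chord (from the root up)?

F – A – C – E

Transposed root: C → F (perfect 4th up). So we spell F major seventh:
- root: F
- major 3rd: A
- perfect 5th: C
- major 7th: E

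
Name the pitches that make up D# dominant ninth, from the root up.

Root D#, quality dominant ninth:
Root: D#
Major 3rd (3rd): F##
Perfect 5th (5th): A#
Minor 7th (7th): C#
Major 9th (9th): E#

D# F## A# C# E#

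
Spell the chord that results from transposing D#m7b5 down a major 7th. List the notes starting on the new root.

E, G, Bb, D

Transposed root: D# → E (major 7th down). So we spell E half-diminished seventh:
- root: E
- minor 3rd: G
- diminished 5th: Bb
- minor 7th: D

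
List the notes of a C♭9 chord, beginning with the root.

C♭9: dominant ninth on Cb.
Cb — root
Eb — major 3rd
Gb — perfect 5th
Bbb — minor 7th
Db — major 9th

Cb – Eb – Gb – Bbb – Db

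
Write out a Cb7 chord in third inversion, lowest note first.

Bbb, Cb, Eb, Gb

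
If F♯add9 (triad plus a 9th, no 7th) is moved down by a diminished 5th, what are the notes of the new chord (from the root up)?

B♯ – D𝄪 – F𝄪 – C𝄪

A diminished 5th down from F♯ is B♯, so the new chord is B♯ added-ninth.
Root: B♯
Major 3rd (3rd): D𝄪
Perfect 5th (5th): F𝄪
Major 9th (9th): C𝄪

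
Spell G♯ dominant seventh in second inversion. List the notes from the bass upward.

G♯ dominant seventh = G#–B#–D#–F#; second inversion → fifth (D#) lowest.

D#  F#  G#  B#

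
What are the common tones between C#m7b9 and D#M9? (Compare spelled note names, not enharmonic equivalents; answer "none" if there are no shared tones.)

none

C#m7b9 = C#, E, G#, B, D.
D#M9 = D#, F##, A#, C##, E#.
Shared: none.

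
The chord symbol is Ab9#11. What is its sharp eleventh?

Root of Ab9#11 = Ab. The 11th is an augmented 11th: Ab up an augmented 11th → D.

D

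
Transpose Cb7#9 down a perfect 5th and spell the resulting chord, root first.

Fb  Ab  Cb  Ebb  G

A perfect 5th down from Cb is Fb, so the new chord is Fb dominant seventh sharp nine.
root → Fb
3rd (major 3rd) → Ab
5th (perfect 5th) → Cb
7th (minor 7th) → Ebb
9th (augmented 9th) → G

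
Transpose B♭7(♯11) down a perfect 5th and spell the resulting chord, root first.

Transposed root: Bb → Eb (perfect 5th down). So we spell Eb dominant seventh sharp eleven:
Eb — root
G — major 3rd
Bb — perfect 5th
Db — minor 7th
A — augmented 11th

Eb  G  Bb  Db  A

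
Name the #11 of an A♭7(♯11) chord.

Root of A♭7(♯11) = Ab. The 11th is an augmented 11th: Ab up an augmented 11th → D.

D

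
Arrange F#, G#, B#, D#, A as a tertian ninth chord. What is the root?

G#

Arranged so that each adjacent pair is a third by letter name: G# – B# – D# – F# – A.
The bottom of that stack, G#, is the root (this is G# dominant seventh flat nine).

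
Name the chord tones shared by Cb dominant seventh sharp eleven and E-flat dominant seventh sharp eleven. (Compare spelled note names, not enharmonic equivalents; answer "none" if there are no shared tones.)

E♭

Cb dominant seventh sharp eleven: C♭ E♭ G♭ B𝄫 F
E-flat dominant seventh sharp eleven: E♭ G B♭ D♭ A
Common to both → E♭.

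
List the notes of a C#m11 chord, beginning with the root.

C♯, E, G♯, B, D♯, F♯

C#m11: minor eleventh on C♯.
C♯ — root
E — minor 3rd
G♯ — perfect 5th
B — minor 7th
D♯ — major 9th
F♯ — perfect 11th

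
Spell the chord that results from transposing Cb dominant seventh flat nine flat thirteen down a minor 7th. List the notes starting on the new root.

A minor 7th down from C-flat is D-flat, so the new chord is D-flat dominant seventh flat nine flat thirteen.
D-flat — root
F — major 3rd
A-flat — perfect 5th
C-flat — minor 7th
E-double-flat — minor 9th
B-double-flat — minor 13th

D-flat – F – A-flat – C-flat – E-double-flat – B-double-flat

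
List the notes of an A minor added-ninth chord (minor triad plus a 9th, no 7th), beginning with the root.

A, C, E, B

Root A, quality minor added-ninth:
A — root
C — minor 3rd
E — perfect 5th
B — major 9th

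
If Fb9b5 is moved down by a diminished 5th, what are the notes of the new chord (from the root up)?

Bb  D  Fb  Ab  C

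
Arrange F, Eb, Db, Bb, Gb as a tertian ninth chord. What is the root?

Eb

Stacking in thirds gives Eb – Gb – Bb – Db – F, so Eb is the root — Eb minor ninth.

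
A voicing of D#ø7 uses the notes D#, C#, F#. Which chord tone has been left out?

A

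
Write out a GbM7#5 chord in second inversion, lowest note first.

GbM7#5 = Gb–Bb–D–F; second inversion → fifth (D) lowest.

D  F  Gb  Bb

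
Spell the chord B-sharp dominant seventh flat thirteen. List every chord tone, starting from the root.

B-sharp, D-double-sharp, F-double-sharp, A-sharp, G-sharp

B-sharp dominant seventh flat thirteen is a dominant seventh flat thirteen built on B-sharp.
root → B-sharp
3rd (major 3rd) → D-double-sharp
5th (perfect 5th) → F-double-sharp
7th (minor 7th) → A-sharp
13th (minor 13th) → G-sharp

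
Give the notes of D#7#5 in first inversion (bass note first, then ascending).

D#7#5 = D#–F##–A##–C#; first inversion → third (F##) lowest.

F## – A## – C# – D#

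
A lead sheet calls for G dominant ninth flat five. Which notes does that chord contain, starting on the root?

G, B, D-flat, F, A

G dominant ninth flat five is a dominant ninth flat five built on G.
Root: G
Major 3rd (3rd): B
Diminished 5th (5th): D-flat
Minor 7th (7th): F
Major 9th (9th): A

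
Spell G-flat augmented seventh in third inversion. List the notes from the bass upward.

G-flat augmented seventh = G-flat–B-flat–D–F-flat; third inversion → seventh (F-flat) lowest.

F-flat G-flat B-flat D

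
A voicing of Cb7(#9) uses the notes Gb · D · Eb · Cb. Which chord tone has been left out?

Bbb

The full Cb7(#9) chord is Cb, Eb, Gb, Bbb, D.
Comparing with the voicing, the minor 7th (7th) — Bbb — is absent.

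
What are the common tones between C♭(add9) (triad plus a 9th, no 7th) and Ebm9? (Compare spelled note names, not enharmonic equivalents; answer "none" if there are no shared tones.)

Eb Gb Db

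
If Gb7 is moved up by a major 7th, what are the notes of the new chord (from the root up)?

F  A  C  Eb

Transposed root: Gb → F (major 7th up). So we spell F dominant seventh:
- root: F
- major 3rd: A
- perfect 5th: C
- minor 7th: Eb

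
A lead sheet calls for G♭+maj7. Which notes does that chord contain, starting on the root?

G♭+maj7: augmented major seventh on Gb.
root → Gb
3rd (major 3rd) → Bb
5th (augmented 5th) → D
7th (major 7th) → F

Gb, Bb, D, F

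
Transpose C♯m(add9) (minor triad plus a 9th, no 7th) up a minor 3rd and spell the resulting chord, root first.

E  G  B  F#

C# up a minor 3rd → E. New chord: E minor added-ninth.
E — root
G — minor 3rd
B — perfect 5th
F# — major 9th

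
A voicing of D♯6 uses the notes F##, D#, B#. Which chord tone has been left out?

A#

D♯6 = D#, F##, A#, B#. The voicing lacks the 5th (perfect 5th), A#.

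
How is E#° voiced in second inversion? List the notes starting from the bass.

B E♯ G♯

In root position, E#° is E♯–G♯–B.
Second inversion puts the fifth (B) in the bass.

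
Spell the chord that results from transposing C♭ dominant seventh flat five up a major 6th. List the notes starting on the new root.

A-flat – C – E-double-flat – G-flat

Transposed root: C-flat → A-flat (major 6th up). So we spell A-flat dominant seventh flat five:
root → A-flat
3rd (major 3rd) → C
5th (diminished 5th) → E-double-flat
7th (minor 7th) → G-flat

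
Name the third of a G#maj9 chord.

B♯

Root of G#maj9 = G♯. The 3rd is a major 3rd: G♯ up a major 3rd → B♯.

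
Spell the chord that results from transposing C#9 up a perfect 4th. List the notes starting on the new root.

F# – A# – C# – E – G#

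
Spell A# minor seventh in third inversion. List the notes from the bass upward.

G-sharp – A-sharp – C-sharp – E-sharp

A# minor seventh = A-sharp–C-sharp–E-sharp–G-sharp; third inversion → seventh (G-sharp) lowest.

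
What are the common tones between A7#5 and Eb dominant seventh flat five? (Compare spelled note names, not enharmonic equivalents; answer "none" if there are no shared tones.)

A7#5 = A, C#, E#, G.
Eb dominant seventh flat five = Eb, G, Bbb, Db.
Shared: G.

G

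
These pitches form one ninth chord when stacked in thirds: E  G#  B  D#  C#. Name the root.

C#

Arranged so that each adjacent pair is a third by letter name: C# – E – G# – B – D#.
The bottom of that stack, C#, is the root (this is C# minor ninth).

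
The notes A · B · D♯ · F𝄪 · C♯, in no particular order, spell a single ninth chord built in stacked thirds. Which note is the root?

B

Arranged so that each adjacent pair is a third by letter name: B – D♯ – F𝄪 – A – C♯.
The bottom of that stack, B, is the root (this is B dominant ninth sharp five).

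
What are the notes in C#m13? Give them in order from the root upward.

C#, E, G#, B, D#, F#, A#

Root C#, quality minor thirteenth:
Root: C#
Minor 3rd (3rd): E
Perfect 5th (5th): G#
Minor 7th (7th): B
Major 9th (9th): D#
Perfect 11th (11th): F#
Major 13th (13th): A#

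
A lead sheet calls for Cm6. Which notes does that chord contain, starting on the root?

C, E♭, G, A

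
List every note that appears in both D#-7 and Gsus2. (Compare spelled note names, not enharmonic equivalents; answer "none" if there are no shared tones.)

D#-7 = D#, F#, A#, C#.
Gsus2 = G, A, D.
Shared: none.

none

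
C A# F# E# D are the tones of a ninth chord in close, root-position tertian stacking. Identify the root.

D

Stacking in thirds gives D – F# – A# – C – E#, so D is the root — D dominant seventh sharp nine sharp five.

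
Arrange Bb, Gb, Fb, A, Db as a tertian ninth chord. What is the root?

Gb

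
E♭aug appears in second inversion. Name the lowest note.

B

E♭aug in root position is E♭–G–B.
Second inversion places the fifth in the bass, which is B.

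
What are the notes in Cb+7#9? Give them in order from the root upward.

Cb, Eb, G, Bbb, D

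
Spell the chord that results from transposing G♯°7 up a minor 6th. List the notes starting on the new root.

E  G  B♭  D♭

A minor 6th up from G♯ is E, so the new chord is E diminished seventh.
E — root
G — minor 3rd
B♭ — diminished 5th
D♭ — diminished 7th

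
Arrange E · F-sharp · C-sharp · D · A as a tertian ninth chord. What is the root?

D

Arranged so that each adjacent pair is a third by letter name: D – F-sharp – A – C-sharp – E.
The bottom of that stack, D, is the root (this is D major ninth).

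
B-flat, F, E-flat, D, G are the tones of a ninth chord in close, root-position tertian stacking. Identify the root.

E-flat

Stacking in thirds gives E-flat – G – B-flat – D – F, so E-flat is the root — E-flat major ninth.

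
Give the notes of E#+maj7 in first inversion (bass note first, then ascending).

In root position, E#+maj7 is E♯–G𝄪–B𝄪–D𝄪.
First inversion puts the third (G𝄪) in the bass.

G𝄪 B𝄪 D𝄪 E♯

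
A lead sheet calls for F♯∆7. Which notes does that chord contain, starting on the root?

F♯, A♯, C♯, E♯

Root F♯, quality major seventh:
root → F♯
3rd (major 3rd) → A♯
5th (perfect 5th) → C♯
7th (major 7th) → E♯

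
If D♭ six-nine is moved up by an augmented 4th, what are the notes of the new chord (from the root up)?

An augmented 4th up from Db is G, so the new chord is G six-nine.
root → G
3rd (major 3rd) → B
5th (perfect 5th) → D
6th (major 6th) → E
9th (major 9th) → A

G B D E A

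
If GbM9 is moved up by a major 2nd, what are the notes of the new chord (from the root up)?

Gb up a major 2nd → Ab. New chord: Ab major ninth.
- root: Ab
- major 3rd: C
- perfect 5th: Eb
- major 7th: G
- major 9th: Bb

Ab – C – Eb – G – Bb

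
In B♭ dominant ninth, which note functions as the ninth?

B♭ dominant ninth is built on B-flat; its 9th is a major 9th above the root.
A second above B uses the letter C, and the major 9th above B-flat is C.

C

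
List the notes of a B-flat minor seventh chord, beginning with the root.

Root B-flat, quality minor seventh:
- root: B-flat
- minor 3rd: D-flat
- perfect 5th: F
- minor 7th: A-flat

B-flat D-flat F A-flat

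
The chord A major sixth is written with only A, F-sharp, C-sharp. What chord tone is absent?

E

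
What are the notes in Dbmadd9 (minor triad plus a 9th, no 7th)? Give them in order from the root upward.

Dbmadd9 is a minor added-ninth built on D♭.
root → D♭
3rd (minor 3rd) → F♭
5th (perfect 5th) → A♭
9th (major 9th) → E♭

D♭  F♭  A♭  E♭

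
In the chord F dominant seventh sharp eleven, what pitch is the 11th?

B

F dominant seventh sharp eleven is built on F; its 11th is an augmented 11th above the root.
A fourth above F uses the letter B, and the augmented 11th above F is B.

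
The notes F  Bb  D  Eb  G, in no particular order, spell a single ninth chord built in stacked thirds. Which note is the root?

Stacking in thirds gives Eb – G – Bb – D – F, so Eb is the root — Eb major ninth.

Eb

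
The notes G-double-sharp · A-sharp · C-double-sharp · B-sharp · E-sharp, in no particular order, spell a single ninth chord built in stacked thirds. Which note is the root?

Stacking in thirds gives A-sharp – C-double-sharp – E-sharp – G-double-sharp – B-sharp, so A-sharp is the root — A-sharp major ninth.

A-sharp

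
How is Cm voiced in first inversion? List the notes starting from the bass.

In root position, Cm is C–Eb–G.
First inversion puts the third (Eb) in the bass.

Eb, G, C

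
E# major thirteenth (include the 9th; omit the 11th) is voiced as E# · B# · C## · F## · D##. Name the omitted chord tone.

E# major thirteenth = E#, G##, B#, D##, F##, C##. The voicing lacks the 3rd (major 3rd), G##.

G##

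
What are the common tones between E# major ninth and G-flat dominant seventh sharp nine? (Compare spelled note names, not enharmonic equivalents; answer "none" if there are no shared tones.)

E# major ninth = E-sharp, G-double-sharp, B-sharp, D-double-sharp, F-double-sharp.
G-flat dominant seventh sharp nine = G-flat, B-flat, D-flat, F-flat, A.
Shared: none.

none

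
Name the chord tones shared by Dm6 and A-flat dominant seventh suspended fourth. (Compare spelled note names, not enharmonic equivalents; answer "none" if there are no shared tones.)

Dm6: D F A B
A-flat dominant seventh suspended fourth: Ab Db Eb Gb
Common to both → none.

none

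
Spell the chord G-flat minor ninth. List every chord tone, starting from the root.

G-flat minor ninth: minor ninth on G-flat.
G-flat — root
B-double-flat — minor 3rd
D-flat — perfect 5th
F-flat — minor 7th
A-flat — major 9th

G-flat, B-double-flat, D-flat, F-flat, A-flat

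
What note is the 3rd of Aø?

C

Aø is built on A; its 3rd is a minor 3rd above the root.
A third above A uses the letter C, and the minor 3rd above A is C.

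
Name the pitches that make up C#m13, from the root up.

C#m13 is a minor thirteenth built on C♯.
C♯ — root
E — minor 3rd
G♯ — perfect 5th
B — minor 7th
D♯ — major 9th
F♯ — perfect 11th
A♯ — major 13th

C♯, E, G♯, B, D♯, F♯, A♯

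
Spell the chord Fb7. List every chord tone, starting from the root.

Root Fb, quality dominant seventh:
root → Fb
3rd (major 3rd) → Ab
5th (perfect 5th) → Cb
7th (minor 7th) → Ebb

Fb Ab Cb Ebb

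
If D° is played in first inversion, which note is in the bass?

F

D° = D–F–Ab. First inversion → third in the bass = F.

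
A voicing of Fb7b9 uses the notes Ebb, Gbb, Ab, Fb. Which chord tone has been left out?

Cb

The full Fb7b9 chord is Fb, Ab, Cb, Ebb, Gbb.
Comparing with the voicing, the perfect 5th (5th) — Cb — is absent.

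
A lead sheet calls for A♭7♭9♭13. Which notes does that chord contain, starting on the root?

Ab, C, Eb, Gb, Bbb, Fb

A♭7♭9♭13 is a dominant seventh flat nine flat thirteen built on Ab.
- root: Ab
- major 3rd: C
- perfect 5th: Eb
- minor 7th: Gb
- minor 9th: Bbb
- minor 13th: Fb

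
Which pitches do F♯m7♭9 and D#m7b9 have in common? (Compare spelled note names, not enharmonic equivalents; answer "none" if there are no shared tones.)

F#  C#  E

F♯m7♭9: F# A C# E G
D#m7b9: D# F# A# C# E
Common to both → F#, C#, E.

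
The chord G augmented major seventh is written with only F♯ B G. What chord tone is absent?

D♯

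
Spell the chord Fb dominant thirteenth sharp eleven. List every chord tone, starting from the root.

Fb dominant thirteenth sharp eleven is a dominant thirteenth sharp eleven built on Fb.
Root: Fb
Major 3rd (3rd): Ab
Perfect 5th (5th): Cb
Minor 7th (7th): Ebb
Major 9th (9th): Gb
Augmented 11th (11th): Bb
Major 13th (13th): Db

Fb, Ab, Cb, Ebb, Gb, Bb, Db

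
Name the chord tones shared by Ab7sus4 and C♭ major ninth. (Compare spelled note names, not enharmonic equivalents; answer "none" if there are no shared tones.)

D♭ E♭ G♭

Ab7sus4: A♭ D♭ E♭ G♭
C♭ major ninth: C♭ E♭ G♭ B♭ D♭
Common to both → D♭, E♭, G♭.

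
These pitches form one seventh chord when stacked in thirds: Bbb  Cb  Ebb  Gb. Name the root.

Stacking in thirds gives Cb – Ebb – Gb – Bbb, so Cb is the root — Cb minor seventh.

Cb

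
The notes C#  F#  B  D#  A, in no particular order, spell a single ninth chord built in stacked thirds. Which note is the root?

B

Stacking in thirds gives B – D# – F# – A – C#, so B is the root — B dominant ninth.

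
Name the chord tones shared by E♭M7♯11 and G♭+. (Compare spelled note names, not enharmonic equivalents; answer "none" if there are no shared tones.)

E♭M7♯11: Eb G Bb D A
G♭+: Gb Bb D
Common to both → Bb, D.

Bb, D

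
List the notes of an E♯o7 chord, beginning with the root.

E#, G#, B, D

E♯o7 is a diminished seventh built on E#.
E# — root
G# — minor 3rd
B — diminished 5th
D — diminished 7th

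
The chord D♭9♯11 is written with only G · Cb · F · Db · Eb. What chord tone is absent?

The full D♭9♯11 chord is Db, F, Ab, Cb, Eb, G.
Comparing with the voicing, the perfect 5th (5th) — Ab — is absent.

Ab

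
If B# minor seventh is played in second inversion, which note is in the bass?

B# minor seventh = B-sharp–D-sharp–F-double-sharp–A-sharp. Second inversion → fifth in the bass = F-double-sharp.

F-double-sharp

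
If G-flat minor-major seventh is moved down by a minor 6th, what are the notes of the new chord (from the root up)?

Transposed root: Gb → Bb (minor 6th down). So we spell Bb minor-major seventh:
Root: Bb
Minor 3rd (3rd): Db
Perfect 5th (5th): F
Major 7th (7th): A

Bb Db F A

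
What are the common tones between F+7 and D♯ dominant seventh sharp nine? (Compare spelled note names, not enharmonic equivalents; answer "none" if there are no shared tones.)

F+7 = F, A, C#, Eb.
D♯ dominant seventh sharp nine = D#, F##, A#, C#, E##.
Shared: C#.

C#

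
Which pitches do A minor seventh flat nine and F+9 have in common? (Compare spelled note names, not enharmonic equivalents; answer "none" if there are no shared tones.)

A – G

A minor seventh flat nine = A, C, E, G, Bb.
F+9 = F, A, C#, Eb, G.
Shared: A, G.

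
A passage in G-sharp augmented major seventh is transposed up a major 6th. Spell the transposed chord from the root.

E-sharp  G-double-sharp  B-double-sharp  D-double-sharp

A major 6th up from G-sharp is E-sharp, so the new chord is E-sharp augmented major seventh.
- root: E-sharp
- major 3rd: G-double-sharp
- augmented 5th: B-double-sharp
- major 7th: D-double-sharp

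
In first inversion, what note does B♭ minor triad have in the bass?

D-flat

B♭ minor triad = B-flat–D-flat–F. First inversion → third in the bass = D-flat.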